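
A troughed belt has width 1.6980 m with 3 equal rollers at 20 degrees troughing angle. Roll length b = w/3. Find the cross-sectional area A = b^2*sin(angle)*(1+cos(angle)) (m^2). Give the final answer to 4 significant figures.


b = 1.6980/3 = 0.566 m
A = 0.566^2 * sin(20 deg) * (1 + cos(20 deg))
A = 0.2125 m^2


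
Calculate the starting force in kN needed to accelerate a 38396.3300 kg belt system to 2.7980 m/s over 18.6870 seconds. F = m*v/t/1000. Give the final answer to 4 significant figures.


F = 38396.3300 * 2.7980 / 18.6870 / 1000
F = 5.749 kN


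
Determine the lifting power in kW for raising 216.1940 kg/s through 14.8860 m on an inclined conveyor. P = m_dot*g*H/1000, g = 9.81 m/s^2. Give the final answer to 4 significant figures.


P = 216.1940 * 9.81 * 14.8860 / 1000
P = 31.57 kW


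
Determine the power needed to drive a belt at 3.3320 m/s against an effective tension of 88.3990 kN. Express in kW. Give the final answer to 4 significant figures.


P = Te * v = 88.3990 * 3.3320
P = 294.5 kW


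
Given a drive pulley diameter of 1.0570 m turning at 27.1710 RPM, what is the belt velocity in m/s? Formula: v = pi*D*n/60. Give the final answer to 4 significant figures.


v = pi * 1.0570 * 27.1710 / 60
v = 1.504 m/s


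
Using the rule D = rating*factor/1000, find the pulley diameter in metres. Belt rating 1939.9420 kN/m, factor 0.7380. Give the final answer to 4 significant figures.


D = 1939.9420 * 0.7380 / 1000
D = 1.432 m


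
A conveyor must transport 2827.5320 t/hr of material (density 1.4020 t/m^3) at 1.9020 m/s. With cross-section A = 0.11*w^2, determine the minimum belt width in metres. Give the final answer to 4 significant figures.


A_req = 2827.5320 / (1.9020 * 1.4020 * 3600) = 0.294542 m^2
w = sqrt(0.294542 / 0.11)
w = 1.636 m


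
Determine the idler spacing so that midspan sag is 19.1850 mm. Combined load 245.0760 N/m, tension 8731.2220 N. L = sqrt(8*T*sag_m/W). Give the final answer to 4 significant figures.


sag = 19.1850/1000 = 0.019185 m
L = sqrt(8 * 8731.2220 * 0.019185 / 245.0760)
L = 2.338 m


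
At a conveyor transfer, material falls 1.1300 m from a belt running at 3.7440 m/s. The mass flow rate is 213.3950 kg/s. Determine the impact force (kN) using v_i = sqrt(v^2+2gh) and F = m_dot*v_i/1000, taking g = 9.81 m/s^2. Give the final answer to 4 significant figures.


v_i = sqrt(3.7440^2 + 2*9.81*1.1300) = 6.01566 m/s
F = 213.3950 * 6.01566 / 1000
F = 1.284 kN


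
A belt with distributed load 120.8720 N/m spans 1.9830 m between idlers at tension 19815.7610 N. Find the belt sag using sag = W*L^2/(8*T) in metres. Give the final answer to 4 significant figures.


sag = 120.8720 * 1.9830^2 / (8 * 19815.7610)
sag = 0.002998 m


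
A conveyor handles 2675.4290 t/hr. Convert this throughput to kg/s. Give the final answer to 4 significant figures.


m_dot = 2675.4290 * 1000 / 3600
m_dot = 743.2 kg/s


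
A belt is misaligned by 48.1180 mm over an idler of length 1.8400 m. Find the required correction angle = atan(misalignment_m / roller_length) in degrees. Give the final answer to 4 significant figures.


misalign_m = 48.1180 / 1000 = 0.048118 m
angle = atan(0.048118 / 1.8400)
angle = 1.498 deg


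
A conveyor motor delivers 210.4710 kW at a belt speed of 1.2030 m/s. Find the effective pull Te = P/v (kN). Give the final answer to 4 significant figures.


Te = P / v = 210.4710 / 1.2030
Te = 175.0 kN


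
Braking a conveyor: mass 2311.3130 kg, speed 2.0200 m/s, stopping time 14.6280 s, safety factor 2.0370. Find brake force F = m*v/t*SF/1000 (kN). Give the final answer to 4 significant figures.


F = 2311.3130 * 2.0200 / 14.6280 * 2.0370 / 1000
F = 0.6502 kN


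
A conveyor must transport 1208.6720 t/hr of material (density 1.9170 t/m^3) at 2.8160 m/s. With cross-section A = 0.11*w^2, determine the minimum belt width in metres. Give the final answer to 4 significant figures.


A_req = 1208.6720 / (2.8160 * 1.9170 * 3600) = 0.0621944 m^2
w = sqrt(0.0621944 / 0.11)
w = 0.7519 m


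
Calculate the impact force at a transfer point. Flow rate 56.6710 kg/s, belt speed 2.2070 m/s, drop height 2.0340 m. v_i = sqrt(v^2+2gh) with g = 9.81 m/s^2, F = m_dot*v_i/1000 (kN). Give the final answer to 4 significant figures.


v_i = sqrt(2.2070^2 + 2*9.81*2.0340) = 6.69163 m/s
F = 56.6710 * 6.69163 / 1000
F = 0.3792 kN


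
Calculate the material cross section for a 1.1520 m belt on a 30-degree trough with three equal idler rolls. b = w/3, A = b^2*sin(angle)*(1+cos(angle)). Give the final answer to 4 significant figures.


b = 1.1520/3 = 0.384 m
A = 0.384^2 * sin(30 deg) * (1 + cos(30 deg))
A = 0.1376 m^2


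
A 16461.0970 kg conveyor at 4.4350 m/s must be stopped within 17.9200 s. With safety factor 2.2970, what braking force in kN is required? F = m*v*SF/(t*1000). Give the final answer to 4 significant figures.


F = 16461.0970 * 4.4350 / 17.9200 * 2.2970 / 1000
F = 9.358 kN


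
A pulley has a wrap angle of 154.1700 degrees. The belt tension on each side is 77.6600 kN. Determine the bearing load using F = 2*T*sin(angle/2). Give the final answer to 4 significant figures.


F = 2 * 77.6600 * sin(154.1700/2 deg)
F = 151.4 kN


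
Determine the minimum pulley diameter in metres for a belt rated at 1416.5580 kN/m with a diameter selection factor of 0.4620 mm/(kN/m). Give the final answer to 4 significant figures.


D = 1416.5580 * 0.4620 / 1000
D = 0.6544 m


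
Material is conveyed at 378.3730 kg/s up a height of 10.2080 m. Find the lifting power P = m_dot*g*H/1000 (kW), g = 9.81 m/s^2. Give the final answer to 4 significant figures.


P = 378.3730 * 9.81 * 10.2080 / 1000
P = 37.89 kW


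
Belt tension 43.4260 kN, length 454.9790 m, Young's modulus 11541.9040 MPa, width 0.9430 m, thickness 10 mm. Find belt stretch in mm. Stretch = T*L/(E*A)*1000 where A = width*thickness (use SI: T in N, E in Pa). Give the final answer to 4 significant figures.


A = 0.9430 * 0.01 = 0.00943 m^2
Stretch = 43.4260*1000 * 454.9790 / (11541.9040e6 * 0.00943) * 1000
Stretch = 181.5 mm


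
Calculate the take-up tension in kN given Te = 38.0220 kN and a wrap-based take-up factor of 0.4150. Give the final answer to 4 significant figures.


T_tu = 38.0220 * 0.4150
T_tu = 15.78 kN


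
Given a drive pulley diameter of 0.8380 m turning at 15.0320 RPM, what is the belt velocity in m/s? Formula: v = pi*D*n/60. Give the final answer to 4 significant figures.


v = pi * 0.8380 * 15.0320 / 60
v = 0.6596 m/s


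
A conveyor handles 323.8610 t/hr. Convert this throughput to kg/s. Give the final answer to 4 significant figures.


m_dot = 323.8610 * 1000 / 3600
m_dot = 89.96 kg/s


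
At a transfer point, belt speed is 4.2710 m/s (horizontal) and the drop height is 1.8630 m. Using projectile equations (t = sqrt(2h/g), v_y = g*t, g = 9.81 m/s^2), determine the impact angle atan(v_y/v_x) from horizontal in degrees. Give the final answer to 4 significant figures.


t = sqrt(2*1.8630/9.81) = 0.616293 s
v_y = 9.81 * 0.616293 = 6.04583 m/s
angle = atan(6.04583 / 4.2710) = 54.76 deg


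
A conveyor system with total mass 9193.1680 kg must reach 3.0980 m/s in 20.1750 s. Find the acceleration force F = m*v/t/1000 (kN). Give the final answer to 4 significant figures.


F = 9193.1680 * 3.0980 / 20.1750 / 1000
F = 1.412 kN


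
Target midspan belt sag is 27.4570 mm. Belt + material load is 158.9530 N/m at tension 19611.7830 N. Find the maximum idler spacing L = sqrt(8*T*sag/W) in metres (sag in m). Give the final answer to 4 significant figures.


sag = 27.4570/1000 = 0.027457 m
L = sqrt(8 * 19611.7830 * 0.027457 / 158.9530)
L = 5.206 m


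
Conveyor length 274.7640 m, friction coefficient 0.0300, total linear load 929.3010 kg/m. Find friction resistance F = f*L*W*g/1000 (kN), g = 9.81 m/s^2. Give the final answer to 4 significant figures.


F = 0.0300 * 274.7640 * 929.3010 * 9.81 / 1000
F = 75.15 kN


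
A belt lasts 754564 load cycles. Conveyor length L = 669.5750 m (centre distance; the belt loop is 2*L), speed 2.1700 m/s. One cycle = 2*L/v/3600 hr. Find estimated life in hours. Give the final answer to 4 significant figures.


cycle_time = 2 * 669.5750 / 2.1700 / 3600 = 0.171422 hr
life = 754564 * 0.171422 = 129300 hours


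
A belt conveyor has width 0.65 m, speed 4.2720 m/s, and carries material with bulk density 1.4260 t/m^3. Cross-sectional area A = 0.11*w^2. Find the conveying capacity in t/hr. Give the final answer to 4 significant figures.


A = 0.11 * 0.65^2 = 0.046475 m^2
C = 0.046475 * 4.2720 * 1.4260 * 3600
C = 1019 t/hr


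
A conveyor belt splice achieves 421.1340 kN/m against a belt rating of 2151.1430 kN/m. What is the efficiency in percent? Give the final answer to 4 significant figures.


Eff = 421.1340 / 2151.1430 * 100
Eff = 19.58 %


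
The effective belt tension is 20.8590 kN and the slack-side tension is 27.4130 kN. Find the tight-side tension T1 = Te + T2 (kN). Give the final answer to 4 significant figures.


T1 = Te + T2 = 20.8590 + 27.4130
T1 = 48.27 kN


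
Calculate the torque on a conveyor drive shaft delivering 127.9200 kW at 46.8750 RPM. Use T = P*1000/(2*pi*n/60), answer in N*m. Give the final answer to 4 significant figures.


omega = 2*pi*46.8750/60 = 4.90874 rad/s
T = 127.9200*1000 / 4.90874
T = 26060 N*m


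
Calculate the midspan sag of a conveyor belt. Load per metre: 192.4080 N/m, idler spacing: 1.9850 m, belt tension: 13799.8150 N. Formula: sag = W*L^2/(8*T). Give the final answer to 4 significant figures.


sag = 192.4080 * 1.9850^2 / (8 * 13799.8150)
sag = 0.006867 m


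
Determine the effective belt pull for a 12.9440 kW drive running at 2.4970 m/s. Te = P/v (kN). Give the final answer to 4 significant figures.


Te = P / v = 12.9440 / 2.4970
Te = 5.184 kN


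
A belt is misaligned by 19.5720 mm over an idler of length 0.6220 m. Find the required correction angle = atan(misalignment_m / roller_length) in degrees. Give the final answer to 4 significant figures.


misalign_m = 19.5720 / 1000 = 0.019572 m
angle = atan(0.019572 / 0.6220)
angle = 1.802 deg


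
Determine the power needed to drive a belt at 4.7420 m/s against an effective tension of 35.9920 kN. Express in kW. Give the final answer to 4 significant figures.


P = Te * v = 35.9920 * 4.7420
P = 170.7 kW


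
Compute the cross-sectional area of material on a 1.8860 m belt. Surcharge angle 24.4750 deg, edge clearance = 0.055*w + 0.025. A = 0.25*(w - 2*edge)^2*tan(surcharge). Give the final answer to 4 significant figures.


edge = 0.055*1.8860 + 0.025 = 0.12873 m
ew = 1.8860 - 2*0.12873 = 1.62854 m
A = 0.25 * 1.62854^2 * tan(24.4750 deg)
A = 0.3018 m^2


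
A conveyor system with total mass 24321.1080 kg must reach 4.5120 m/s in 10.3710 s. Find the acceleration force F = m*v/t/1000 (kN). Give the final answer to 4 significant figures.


F = 24321.1080 * 4.5120 / 10.3710 / 1000
F = 10.58 kN


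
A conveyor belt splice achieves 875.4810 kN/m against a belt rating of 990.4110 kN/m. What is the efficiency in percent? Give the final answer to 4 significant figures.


Eff = 875.4810 / 990.4110 * 100
Eff = 88.40 %


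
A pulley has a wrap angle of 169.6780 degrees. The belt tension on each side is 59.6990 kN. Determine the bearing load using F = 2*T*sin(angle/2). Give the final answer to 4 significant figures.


F = 2 * 59.6990 * sin(169.6780/2 deg)
F = 118.9 kN


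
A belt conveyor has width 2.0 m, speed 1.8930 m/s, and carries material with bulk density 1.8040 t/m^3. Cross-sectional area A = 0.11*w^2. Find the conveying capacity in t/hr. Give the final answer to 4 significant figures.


A = 0.11 * 2.0^2 = 0.44 m^2
C = 0.44 * 1.8930 * 1.8040 * 3600
C = 5409 t/hr


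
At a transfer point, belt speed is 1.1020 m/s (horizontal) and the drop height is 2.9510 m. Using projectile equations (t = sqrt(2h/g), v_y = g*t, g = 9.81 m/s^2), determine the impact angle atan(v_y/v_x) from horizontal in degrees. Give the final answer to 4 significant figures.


t = sqrt(2*2.9510/9.81) = 0.775649 s
v_y = 9.81 * 0.775649 = 7.60912 m/s
angle = atan(7.60912 / 1.1020) = 81.76 deg


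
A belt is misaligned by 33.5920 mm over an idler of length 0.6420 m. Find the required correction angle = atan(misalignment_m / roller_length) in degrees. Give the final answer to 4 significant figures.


misalign_m = 33.5920 / 1000 = 0.033592 m
angle = atan(0.033592 / 0.6420)
angle = 2.995 deg


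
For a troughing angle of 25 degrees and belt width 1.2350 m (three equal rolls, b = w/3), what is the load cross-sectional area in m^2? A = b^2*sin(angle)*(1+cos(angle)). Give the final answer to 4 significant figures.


b = 1.2350/3 = 0.411667 m
A = 0.411667^2 * sin(25 deg) * (1 + cos(25 deg))
A = 0.1365 m^2


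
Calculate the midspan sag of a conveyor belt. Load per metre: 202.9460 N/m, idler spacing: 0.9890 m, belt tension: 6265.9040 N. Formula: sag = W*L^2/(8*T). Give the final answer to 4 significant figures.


sag = 202.9460 * 0.9890^2 / (8 * 6265.9040)
sag = 0.003960 m


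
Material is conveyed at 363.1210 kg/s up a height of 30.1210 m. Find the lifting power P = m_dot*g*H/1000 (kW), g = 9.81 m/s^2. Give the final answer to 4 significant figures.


P = 363.1210 * 9.81 * 30.1210 / 1000
P = 107.3 kW


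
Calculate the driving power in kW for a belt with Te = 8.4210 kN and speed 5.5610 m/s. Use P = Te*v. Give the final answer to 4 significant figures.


P = Te * v = 8.4210 * 5.5610
P = 46.83 kW


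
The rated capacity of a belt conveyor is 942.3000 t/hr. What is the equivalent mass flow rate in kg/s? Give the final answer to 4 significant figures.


m_dot = 942.3000 * 1000 / 3600
m_dot = 261.8 kg/s


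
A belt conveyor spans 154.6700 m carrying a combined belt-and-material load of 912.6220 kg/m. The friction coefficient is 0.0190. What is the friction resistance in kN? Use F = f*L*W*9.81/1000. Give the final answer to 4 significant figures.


F = 0.0190 * 154.6700 * 912.6220 * 9.81 / 1000
F = 26.31 kN


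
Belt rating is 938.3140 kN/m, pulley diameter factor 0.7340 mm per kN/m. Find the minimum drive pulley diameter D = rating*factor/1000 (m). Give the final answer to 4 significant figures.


D = 938.3140 * 0.7340 / 1000
D = 0.6887 m


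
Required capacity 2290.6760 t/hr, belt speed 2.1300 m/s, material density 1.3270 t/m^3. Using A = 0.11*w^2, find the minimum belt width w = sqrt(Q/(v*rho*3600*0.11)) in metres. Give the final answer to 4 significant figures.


A_req = 2290.6760 / (2.1300 * 1.3270 * 3600) = 0.225118 m^2
w = sqrt(0.225118 / 0.11)
w = 1.431 m


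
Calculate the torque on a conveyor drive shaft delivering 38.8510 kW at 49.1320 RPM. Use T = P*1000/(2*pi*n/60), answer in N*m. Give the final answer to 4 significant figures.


omega = 2*pi*49.1320/60 = 5.14509 rad/s
T = 38.8510*1000 / 5.14509
T = 7551 N*m


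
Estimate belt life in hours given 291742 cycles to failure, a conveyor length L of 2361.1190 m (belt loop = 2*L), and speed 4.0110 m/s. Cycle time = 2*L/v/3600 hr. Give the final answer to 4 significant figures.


cycle_time = 2 * 2361.1190 / 4.0110 / 3600 = 0.327034 hr
life = 291742 * 0.327034 = 95410 hours


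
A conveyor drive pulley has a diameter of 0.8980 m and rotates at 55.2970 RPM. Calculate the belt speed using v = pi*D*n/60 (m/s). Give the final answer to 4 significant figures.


v = pi * 0.8980 * 55.2970 / 60
v = 2.600 m/s


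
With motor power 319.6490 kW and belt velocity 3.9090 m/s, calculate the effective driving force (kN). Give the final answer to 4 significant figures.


Te = P / v = 319.6490 / 3.9090
Te = 81.77 kN


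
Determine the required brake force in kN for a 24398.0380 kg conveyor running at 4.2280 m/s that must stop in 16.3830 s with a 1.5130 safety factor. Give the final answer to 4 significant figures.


F = 24398.0380 * 4.2280 / 16.3830 * 1.5130 / 1000
F = 9.527 kN


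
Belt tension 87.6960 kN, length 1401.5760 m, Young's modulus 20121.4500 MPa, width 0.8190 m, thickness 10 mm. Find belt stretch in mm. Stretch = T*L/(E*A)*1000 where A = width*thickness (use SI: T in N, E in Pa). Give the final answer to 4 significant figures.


A = 0.8190 * 0.01 = 0.00819 m^2
Stretch = 87.6960*1000 * 1401.5760 / (20121.4500e6 * 0.00819) * 1000
Stretch = 745.9 mm


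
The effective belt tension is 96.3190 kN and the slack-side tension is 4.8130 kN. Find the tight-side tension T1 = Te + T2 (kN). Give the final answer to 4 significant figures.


T1 = Te + T2 = 96.3190 + 4.8130
T1 = 101.1 kN


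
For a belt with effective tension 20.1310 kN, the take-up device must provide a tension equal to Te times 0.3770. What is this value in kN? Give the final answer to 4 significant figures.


T_tu = 20.1310 * 0.3770
T_tu = 7.589 kN


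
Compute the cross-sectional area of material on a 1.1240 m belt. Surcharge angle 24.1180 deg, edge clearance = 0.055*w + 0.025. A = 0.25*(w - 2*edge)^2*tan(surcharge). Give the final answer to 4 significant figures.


edge = 0.055*1.1240 + 0.025 = 0.08682 m
ew = 1.1240 - 2*0.08682 = 0.95036 m
A = 0.25 * 0.95036^2 * tan(24.1180 deg)
A = 0.1011 m^2


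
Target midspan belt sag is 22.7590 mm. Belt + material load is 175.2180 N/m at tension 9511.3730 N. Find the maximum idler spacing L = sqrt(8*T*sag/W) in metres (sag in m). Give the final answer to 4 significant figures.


sag = 22.7590/1000 = 0.022759 m
L = sqrt(8 * 9511.3730 * 0.022759 / 175.2180)
L = 3.144 m


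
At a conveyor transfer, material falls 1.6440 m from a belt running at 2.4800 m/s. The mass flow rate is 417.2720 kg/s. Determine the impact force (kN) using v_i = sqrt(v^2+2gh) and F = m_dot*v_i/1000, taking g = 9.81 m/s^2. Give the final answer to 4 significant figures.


v_i = sqrt(2.4800^2 + 2*9.81*1.6440) = 6.19723 m/s
F = 417.2720 * 6.19723 / 1000
F = 2.586 kN


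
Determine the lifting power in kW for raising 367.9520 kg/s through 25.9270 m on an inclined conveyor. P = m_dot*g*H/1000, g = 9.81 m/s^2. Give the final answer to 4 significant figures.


P = 367.9520 * 9.81 * 25.9270 / 1000
P = 93.59 kW


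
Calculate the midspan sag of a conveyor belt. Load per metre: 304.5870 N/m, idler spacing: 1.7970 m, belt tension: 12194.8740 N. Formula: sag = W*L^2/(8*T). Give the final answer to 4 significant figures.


sag = 304.5870 * 1.7970^2 / (8 * 12194.8740)
sag = 0.01008 m


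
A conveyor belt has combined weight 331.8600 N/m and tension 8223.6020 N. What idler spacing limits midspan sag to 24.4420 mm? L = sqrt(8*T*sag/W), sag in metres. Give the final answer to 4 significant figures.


sag = 24.4420/1000 = 0.024442 m
L = sqrt(8 * 8223.6020 * 0.024442 / 331.8600)
L = 2.201 m


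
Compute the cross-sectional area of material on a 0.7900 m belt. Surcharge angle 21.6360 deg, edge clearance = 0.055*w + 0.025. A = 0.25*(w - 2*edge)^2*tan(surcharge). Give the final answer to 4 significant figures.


edge = 0.055*0.7900 + 0.025 = 0.06845 m
ew = 0.7900 - 2*0.06845 = 0.6531 m
A = 0.25 * 0.6531^2 * tan(21.6360 deg)
A = 0.04230 m^2


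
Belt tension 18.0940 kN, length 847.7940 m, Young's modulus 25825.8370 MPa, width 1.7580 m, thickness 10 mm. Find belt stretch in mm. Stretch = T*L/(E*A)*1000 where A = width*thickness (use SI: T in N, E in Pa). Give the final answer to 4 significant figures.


A = 1.7580 * 0.01 = 0.01758 m^2
Stretch = 18.0940*1000 * 847.7940 / (25825.8370e6 * 0.01758) * 1000
Stretch = 33.79 mm


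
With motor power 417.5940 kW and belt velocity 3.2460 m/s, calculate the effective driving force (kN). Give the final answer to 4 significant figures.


Te = P / v = 417.5940 / 3.2460
Te = 128.6 kN


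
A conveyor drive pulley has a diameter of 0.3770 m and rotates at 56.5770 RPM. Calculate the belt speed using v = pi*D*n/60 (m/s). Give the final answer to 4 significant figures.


v = pi * 0.3770 * 56.5770 / 60
v = 1.117 m/s


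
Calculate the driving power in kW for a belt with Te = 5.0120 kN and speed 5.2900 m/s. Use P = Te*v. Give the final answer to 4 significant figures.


P = Te * v = 5.0120 * 5.2900
P = 26.51 kW


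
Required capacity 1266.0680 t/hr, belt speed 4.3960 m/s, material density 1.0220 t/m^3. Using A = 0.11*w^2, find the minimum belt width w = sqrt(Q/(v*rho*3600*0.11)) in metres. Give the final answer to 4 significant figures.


A_req = 1266.0680 / (4.3960 * 1.0220 * 3600) = 0.0782791 m^2
w = sqrt(0.0782791 / 0.11)
w = 0.8436 m


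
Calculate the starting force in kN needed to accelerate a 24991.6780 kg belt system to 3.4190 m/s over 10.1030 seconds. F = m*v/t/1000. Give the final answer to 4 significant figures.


F = 24991.6780 * 3.4190 / 10.1030 / 1000
F = 8.458 kN


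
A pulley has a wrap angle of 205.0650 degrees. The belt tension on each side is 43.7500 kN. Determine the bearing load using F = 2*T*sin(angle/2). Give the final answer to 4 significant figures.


F = 2 * 43.7500 * sin(205.0650/2 deg)
F = 85.42 kN


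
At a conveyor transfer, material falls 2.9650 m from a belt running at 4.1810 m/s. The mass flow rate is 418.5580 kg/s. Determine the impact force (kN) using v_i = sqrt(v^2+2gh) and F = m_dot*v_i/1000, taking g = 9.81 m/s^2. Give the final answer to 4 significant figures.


v_i = sqrt(4.1810^2 + 2*9.81*2.9650) = 8.69793 m/s
F = 418.5580 * 8.69793 / 1000
F = 3.641 kN


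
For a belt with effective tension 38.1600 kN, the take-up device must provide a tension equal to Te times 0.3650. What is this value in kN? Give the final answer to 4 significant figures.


T_tu = 38.1600 * 0.3650
T_tu = 13.93 kN


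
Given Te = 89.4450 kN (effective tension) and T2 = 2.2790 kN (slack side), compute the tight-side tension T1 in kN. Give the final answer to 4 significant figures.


T1 = Te + T2 = 89.4450 + 2.2790
T1 = 91.72 kN


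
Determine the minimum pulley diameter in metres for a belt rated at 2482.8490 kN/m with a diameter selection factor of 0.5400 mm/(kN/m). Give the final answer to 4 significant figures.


D = 2482.8490 * 0.5400 / 1000
D = 1.341 m


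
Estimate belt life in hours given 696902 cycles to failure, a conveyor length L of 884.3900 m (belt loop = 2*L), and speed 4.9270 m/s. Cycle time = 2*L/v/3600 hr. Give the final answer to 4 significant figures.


cycle_time = 2 * 884.3900 / 4.9270 / 3600 = 0.0997215 hr
life = 696902 * 0.0997215 = 69500 hours


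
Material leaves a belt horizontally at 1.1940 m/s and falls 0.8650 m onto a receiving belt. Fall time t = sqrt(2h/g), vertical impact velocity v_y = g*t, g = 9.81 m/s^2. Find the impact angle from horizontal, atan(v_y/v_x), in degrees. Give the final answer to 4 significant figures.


t = sqrt(2*0.8650/9.81) = 0.419941 s
v_y = 9.81 * 0.419941 = 4.11962 m/s
angle = atan(4.11962 / 1.1940) = 73.84 deg


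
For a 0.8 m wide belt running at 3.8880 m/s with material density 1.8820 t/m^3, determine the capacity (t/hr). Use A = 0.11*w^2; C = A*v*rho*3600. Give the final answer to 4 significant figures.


A = 0.11 * 0.8^2 = 0.0704 m^2
C = 0.0704 * 3.8880 * 1.8820 * 3600
C = 1854 t/hr


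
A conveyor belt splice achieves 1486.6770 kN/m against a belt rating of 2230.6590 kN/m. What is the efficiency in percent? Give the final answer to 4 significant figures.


Eff = 1486.6770 / 2230.6590 * 100
Eff = 66.65 %


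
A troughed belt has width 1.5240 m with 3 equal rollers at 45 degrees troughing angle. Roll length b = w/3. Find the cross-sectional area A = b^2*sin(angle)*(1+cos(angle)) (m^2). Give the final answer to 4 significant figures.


b = 1.5240/3 = 0.508 m
A = 0.508^2 * sin(45 deg) * (1 + cos(45 deg))
A = 0.3115 m^2


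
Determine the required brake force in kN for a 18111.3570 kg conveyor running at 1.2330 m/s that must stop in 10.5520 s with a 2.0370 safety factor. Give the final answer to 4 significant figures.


F = 18111.3570 * 1.2330 / 10.5520 * 2.0370 / 1000
F = 4.311 kN


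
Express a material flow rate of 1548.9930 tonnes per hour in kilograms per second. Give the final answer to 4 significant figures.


m_dot = 1548.9930 * 1000 / 3600
m_dot = 430.3 kg/s


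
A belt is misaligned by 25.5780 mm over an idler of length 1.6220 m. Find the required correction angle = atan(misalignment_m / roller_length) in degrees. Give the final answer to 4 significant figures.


misalign_m = 25.5780 / 1000 = 0.025578 m
angle = atan(0.025578 / 1.6220)
angle = 0.9034 deg


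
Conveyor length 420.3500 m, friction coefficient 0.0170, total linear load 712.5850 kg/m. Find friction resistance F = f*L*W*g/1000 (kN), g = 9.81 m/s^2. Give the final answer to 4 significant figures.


F = 0.0170 * 420.3500 * 712.5850 * 9.81 / 1000
F = 49.95 kN


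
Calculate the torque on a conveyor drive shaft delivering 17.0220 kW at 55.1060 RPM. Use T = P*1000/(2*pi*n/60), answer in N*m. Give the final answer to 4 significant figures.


omega = 2*pi*55.1060/60 = 5.77069 rad/s
T = 17.0220*1000 / 5.77069
T = 2950 N*m


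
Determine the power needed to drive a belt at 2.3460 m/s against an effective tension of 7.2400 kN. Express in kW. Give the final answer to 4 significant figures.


P = Te * v = 7.2400 * 2.3460
P = 16.99 kW


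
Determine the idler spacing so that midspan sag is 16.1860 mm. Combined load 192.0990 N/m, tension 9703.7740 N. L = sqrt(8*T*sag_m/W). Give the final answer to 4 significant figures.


sag = 16.1860/1000 = 0.016186 m
L = sqrt(8 * 9703.7740 * 0.016186 / 192.0990)
L = 2.558 m


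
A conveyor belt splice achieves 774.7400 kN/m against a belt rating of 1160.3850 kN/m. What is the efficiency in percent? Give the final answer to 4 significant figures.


Eff = 774.7400 / 1160.3850 * 100
Eff = 66.77 %


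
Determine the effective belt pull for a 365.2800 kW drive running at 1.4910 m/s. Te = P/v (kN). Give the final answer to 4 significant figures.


Te = P / v = 365.2800 / 1.4910
Te = 245.0 kN


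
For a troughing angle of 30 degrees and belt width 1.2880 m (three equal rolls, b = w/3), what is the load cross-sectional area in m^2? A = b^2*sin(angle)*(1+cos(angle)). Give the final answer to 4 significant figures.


b = 1.2880/3 = 0.429333 m
A = 0.429333^2 * sin(30 deg) * (1 + cos(30 deg))
A = 0.1720 m^2


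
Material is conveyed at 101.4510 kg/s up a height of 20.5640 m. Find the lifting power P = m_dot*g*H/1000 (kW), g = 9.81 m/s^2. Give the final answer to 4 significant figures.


P = 101.4510 * 9.81 * 20.5640 / 1000
P = 20.47 kW


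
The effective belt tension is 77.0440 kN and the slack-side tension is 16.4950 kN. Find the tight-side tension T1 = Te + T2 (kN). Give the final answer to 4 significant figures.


T1 = Te + T2 = 77.0440 + 16.4950
T1 = 93.54 kN


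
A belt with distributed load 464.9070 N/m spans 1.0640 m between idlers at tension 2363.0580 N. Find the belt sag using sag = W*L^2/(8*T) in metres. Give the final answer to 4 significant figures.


sag = 464.9070 * 1.0640^2 / (8 * 2363.0580)
sag = 0.02784 m


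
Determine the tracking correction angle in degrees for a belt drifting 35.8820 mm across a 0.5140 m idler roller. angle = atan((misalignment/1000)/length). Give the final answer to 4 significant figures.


misalign_m = 35.8820 / 1000 = 0.035882 m
angle = atan(0.035882 / 0.5140)
angle = 3.993 deg


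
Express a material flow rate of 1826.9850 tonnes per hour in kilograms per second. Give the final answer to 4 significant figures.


m_dot = 1826.9850 * 1000 / 3600
m_dot = 507.5 kg/s


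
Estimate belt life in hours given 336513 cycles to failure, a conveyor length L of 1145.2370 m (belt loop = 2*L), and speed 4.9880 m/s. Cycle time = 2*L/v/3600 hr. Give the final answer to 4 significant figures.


cycle_time = 2 * 1145.2370 / 4.9880 / 3600 = 0.127555 hr
life = 336513 * 0.127555 = 42920 hours


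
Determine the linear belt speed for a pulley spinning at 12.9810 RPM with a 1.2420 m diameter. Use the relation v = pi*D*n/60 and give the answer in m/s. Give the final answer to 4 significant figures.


v = pi * 1.2420 * 12.9810 / 60
v = 0.8442 m/s


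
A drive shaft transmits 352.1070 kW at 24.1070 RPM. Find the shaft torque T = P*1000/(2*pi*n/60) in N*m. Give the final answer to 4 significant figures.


omega = 2*pi*24.1070/60 = 2.52448 rad/s
T = 352.1070*1000 / 2.52448
T = 139500 N*m


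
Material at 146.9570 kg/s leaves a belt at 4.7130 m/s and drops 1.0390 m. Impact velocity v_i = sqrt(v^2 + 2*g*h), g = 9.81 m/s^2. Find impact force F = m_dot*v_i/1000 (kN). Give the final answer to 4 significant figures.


v_i = sqrt(4.7130^2 + 2*9.81*1.0390) = 6.52668 m/s
F = 146.9570 * 6.52668 / 1000
F = 0.9591 kN


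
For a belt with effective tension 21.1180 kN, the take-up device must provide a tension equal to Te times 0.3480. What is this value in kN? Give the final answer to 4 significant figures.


T_tu = 21.1180 * 0.3480
T_tu = 7.349 kN


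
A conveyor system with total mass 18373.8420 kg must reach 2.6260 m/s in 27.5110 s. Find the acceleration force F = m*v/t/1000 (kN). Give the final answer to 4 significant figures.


F = 18373.8420 * 2.6260 / 27.5110 / 1000
F = 1.754 kN


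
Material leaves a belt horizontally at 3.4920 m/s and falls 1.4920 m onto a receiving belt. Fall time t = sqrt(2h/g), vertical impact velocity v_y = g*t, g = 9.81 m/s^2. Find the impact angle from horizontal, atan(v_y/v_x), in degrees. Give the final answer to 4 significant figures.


t = sqrt(2*1.4920/9.81) = 0.551525 s
v_y = 9.81 * 0.551525 = 5.41046 m/s
angle = atan(5.41046 / 3.4920) = 57.16 deg


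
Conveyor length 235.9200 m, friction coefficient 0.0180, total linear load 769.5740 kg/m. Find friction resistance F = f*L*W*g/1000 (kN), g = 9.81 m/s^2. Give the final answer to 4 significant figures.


F = 0.0180 * 235.9200 * 769.5740 * 9.81 / 1000
F = 32.06 kN


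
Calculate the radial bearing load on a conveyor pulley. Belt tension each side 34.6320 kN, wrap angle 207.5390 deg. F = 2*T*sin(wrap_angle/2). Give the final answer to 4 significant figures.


F = 2 * 34.6320 * sin(207.5390/2 deg)
F = 67.27 kN


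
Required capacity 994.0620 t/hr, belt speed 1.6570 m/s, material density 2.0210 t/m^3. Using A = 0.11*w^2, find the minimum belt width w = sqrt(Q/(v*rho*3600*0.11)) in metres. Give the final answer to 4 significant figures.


A_req = 994.0620 / (1.6570 * 2.0210 * 3600) = 0.082456 m^2
w = sqrt(0.082456 / 0.11)
w = 0.8658 m


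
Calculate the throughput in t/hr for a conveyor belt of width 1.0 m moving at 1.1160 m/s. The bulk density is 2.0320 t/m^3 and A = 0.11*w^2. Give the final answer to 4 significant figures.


A = 0.11 * 1.0^2 = 0.11 m^2
C = 0.11 * 1.1160 * 2.0320 * 3600
C = 898.0 t/hr


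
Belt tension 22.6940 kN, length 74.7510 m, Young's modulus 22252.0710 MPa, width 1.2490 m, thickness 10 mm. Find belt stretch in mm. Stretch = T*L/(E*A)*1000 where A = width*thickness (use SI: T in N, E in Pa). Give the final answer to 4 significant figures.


A = 1.2490 * 0.01 = 0.01249 m^2
Stretch = 22.6940*1000 * 74.7510 / (22252.0710e6 * 0.01249) * 1000
Stretch = 6.104 mm


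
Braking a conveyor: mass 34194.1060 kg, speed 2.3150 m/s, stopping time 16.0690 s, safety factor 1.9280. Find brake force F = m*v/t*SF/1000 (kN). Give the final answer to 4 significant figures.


F = 34194.1060 * 2.3150 / 16.0690 * 1.9280 / 1000
F = 9.498 kN


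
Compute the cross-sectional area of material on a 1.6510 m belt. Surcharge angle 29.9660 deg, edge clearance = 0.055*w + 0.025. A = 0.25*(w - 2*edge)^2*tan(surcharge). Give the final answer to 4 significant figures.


edge = 0.055*1.6510 + 0.025 = 0.115805 m
ew = 1.6510 - 2*0.115805 = 1.41939 m
A = 0.25 * 1.41939^2 * tan(29.9660 deg)
A = 0.2904 m^2


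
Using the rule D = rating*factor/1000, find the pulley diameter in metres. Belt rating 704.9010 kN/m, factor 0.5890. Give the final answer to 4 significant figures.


D = 704.9010 * 0.5890 / 1000
D = 0.4152 m


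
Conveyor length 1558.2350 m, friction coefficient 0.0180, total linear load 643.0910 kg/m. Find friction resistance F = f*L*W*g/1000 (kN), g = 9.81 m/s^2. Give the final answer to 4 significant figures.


F = 0.0180 * 1558.2350 * 643.0910 * 9.81 / 1000
F = 176.9 kN


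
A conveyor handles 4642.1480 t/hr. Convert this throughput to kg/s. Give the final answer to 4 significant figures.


m_dot = 4642.1480 * 1000 / 3600
m_dot = 1289 kg/s


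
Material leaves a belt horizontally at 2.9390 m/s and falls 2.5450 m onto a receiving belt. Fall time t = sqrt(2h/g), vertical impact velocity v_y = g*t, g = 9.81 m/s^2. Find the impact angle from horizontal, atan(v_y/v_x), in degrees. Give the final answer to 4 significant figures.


t = sqrt(2*2.5450/9.81) = 0.720318 s
v_y = 9.81 * 0.720318 = 7.06632 m/s
angle = atan(7.06632 / 2.9390) = 67.42 deg


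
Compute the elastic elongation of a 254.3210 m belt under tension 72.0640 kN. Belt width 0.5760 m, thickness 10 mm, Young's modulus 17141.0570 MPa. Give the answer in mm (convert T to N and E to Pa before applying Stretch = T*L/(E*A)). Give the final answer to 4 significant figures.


A = 0.5760 * 0.01 = 0.00576 m^2
Stretch = 72.0640*1000 * 254.3210 / (17141.0570e6 * 0.00576) * 1000
Stretch = 185.6 mm


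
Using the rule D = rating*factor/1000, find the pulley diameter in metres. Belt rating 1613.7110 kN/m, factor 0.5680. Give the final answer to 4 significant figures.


D = 1613.7110 * 0.5680 / 1000
D = 0.9166 m


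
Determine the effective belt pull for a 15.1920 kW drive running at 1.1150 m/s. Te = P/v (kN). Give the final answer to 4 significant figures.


Te = P / v = 15.1920 / 1.1150
Te = 13.63 kN


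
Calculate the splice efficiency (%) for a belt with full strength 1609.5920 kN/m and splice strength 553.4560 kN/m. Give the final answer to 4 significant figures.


Eff = 553.4560 / 1609.5920 * 100
Eff = 34.38 %


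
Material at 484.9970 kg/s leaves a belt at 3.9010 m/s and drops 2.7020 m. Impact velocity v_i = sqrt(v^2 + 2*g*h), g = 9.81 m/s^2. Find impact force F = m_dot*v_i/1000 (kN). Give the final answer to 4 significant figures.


v_i = sqrt(3.9010^2 + 2*9.81*2.7020) = 8.26021 m/s
F = 484.9970 * 8.26021 / 1000
F = 4.006 kN


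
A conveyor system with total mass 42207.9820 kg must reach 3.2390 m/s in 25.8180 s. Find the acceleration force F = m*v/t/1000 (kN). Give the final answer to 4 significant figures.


F = 42207.9820 * 3.2390 / 25.8180 / 1000
F = 5.295 kN


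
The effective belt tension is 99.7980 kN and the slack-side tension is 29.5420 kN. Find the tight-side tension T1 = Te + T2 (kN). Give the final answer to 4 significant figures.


T1 = Te + T2 = 99.7980 + 29.5420
T1 = 129.3 kN


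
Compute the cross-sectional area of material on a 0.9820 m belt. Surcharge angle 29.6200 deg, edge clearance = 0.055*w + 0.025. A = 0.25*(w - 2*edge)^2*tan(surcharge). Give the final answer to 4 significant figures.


edge = 0.055*0.9820 + 0.025 = 0.07901 m
ew = 0.9820 - 2*0.07901 = 0.82398 m
A = 0.25 * 0.82398^2 * tan(29.6200 deg)
A = 0.09650 m^2


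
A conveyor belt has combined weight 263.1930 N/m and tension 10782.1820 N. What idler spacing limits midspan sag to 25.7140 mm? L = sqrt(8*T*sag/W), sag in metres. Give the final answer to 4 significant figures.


sag = 25.7140/1000 = 0.025714 m
L = sqrt(8 * 10782.1820 * 0.025714 / 263.1930)
L = 2.903 m


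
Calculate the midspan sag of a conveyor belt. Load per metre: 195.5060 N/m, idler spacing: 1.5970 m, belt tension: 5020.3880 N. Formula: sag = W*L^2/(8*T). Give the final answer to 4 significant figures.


sag = 195.5060 * 1.5970^2 / (8 * 5020.3880)
sag = 0.01241 m


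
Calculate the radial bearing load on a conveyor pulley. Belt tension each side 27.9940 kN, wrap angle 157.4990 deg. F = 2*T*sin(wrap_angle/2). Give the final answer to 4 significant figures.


F = 2 * 27.9940 * sin(157.4990/2 deg)
F = 54.91 kN


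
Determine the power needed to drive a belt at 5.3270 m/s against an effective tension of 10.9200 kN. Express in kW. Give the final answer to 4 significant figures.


P = Te * v = 10.9200 * 5.3270
P = 58.17 kW


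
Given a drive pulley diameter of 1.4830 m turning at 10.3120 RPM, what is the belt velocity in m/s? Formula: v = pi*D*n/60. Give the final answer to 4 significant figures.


v = pi * 1.4830 * 10.3120 / 60
v = 0.8007 m/s


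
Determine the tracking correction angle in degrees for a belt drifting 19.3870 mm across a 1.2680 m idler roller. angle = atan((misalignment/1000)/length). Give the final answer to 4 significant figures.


misalign_m = 19.3870 / 1000 = 0.019387 m
angle = atan(0.019387 / 1.2680)
angle = 0.8760 deg


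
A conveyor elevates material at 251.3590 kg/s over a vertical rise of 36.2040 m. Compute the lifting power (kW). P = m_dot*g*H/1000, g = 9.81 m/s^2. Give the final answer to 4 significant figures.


P = 251.3590 * 9.81 * 36.2040 / 1000
P = 89.27 kW


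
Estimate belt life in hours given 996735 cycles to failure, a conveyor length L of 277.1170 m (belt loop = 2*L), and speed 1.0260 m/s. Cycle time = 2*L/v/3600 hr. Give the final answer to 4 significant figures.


cycle_time = 2 * 277.1170 / 1.0260 / 3600 = 0.150053 hr
life = 996735 * 0.150053 = 149600 hours


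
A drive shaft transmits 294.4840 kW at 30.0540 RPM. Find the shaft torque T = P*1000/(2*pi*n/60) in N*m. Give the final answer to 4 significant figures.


omega = 2*pi*30.0540/60 = 3.14725 rad/s
T = 294.4840*1000 / 3.14725
T = 93570 N*m


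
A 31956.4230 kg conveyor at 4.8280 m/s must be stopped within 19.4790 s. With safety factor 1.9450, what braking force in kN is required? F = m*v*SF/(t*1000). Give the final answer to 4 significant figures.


F = 31956.4230 * 4.8280 / 19.4790 * 1.9450 / 1000
F = 15.41 kN


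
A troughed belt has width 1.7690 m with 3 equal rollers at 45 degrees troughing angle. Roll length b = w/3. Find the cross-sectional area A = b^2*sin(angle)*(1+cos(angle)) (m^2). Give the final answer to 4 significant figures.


b = 1.7690/3 = 0.589667 m
A = 0.589667^2 * sin(45 deg) * (1 + cos(45 deg))
A = 0.4197 m^2


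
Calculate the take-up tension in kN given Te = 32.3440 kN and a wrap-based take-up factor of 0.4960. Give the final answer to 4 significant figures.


T_tu = 32.3440 * 0.4960
T_tu = 16.04 kN


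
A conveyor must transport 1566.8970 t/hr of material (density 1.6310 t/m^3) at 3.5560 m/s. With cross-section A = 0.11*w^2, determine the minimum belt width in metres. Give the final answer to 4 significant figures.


A_req = 1566.8970 / (3.5560 * 1.6310 * 3600) = 0.0750451 m^2
w = sqrt(0.0750451 / 0.11)
w = 0.8260 m


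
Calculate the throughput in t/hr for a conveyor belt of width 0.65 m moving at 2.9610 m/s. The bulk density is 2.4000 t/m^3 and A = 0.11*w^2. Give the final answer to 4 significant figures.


A = 0.11 * 0.65^2 = 0.046475 m^2
C = 0.046475 * 2.9610 * 2.4000 * 3600
C = 1189 t/hr


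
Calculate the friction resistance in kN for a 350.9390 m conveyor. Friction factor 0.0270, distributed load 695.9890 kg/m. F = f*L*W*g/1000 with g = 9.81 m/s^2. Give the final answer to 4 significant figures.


F = 0.0270 * 350.9390 * 695.9890 * 9.81 / 1000
F = 64.69 kN


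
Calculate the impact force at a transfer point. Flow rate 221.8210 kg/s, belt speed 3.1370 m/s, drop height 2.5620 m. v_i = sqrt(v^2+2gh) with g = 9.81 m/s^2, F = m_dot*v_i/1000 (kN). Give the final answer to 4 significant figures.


v_i = sqrt(3.1370^2 + 2*9.81*2.5620) = 7.75288 m/s
F = 221.8210 * 7.75288 / 1000
F = 1.720 kN


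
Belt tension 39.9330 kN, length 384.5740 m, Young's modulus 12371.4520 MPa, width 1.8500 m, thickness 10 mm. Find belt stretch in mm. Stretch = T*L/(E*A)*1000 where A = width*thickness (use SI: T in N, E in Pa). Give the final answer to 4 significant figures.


A = 1.8500 * 0.01 = 0.01850 m^2
Stretch = 39.9330*1000 * 384.5740 / (12371.4520e6 * 0.01850) * 1000
Stretch = 67.10 mm


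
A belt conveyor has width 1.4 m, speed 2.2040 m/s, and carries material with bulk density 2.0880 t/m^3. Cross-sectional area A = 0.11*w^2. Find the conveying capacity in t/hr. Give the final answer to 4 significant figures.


A = 0.11 * 1.4^2 = 0.2156 m^2
C = 0.2156 * 2.2040 * 2.0880 * 3600
C = 3572 t/hr
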